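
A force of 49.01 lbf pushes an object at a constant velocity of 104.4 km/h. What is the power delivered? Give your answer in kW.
P = Fv = 218 N × 29 m/s = 6322 W = 6.322 kW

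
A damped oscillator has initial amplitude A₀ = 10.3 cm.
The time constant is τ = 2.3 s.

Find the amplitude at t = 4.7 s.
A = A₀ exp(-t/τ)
A = A₀ exp(−t/τ) = 10.3×exp(−4.7/2.3) = 1.335 cm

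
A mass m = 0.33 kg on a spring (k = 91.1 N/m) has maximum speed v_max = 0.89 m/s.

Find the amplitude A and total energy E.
½mv²_max = ½kA² → A = v_max√(m/k) = 0.89×√(0.33/91.1) = 0.05357 m = 5.357 cm
E = ½mv²_max = ½×0.33×0.89² = 0.1307 J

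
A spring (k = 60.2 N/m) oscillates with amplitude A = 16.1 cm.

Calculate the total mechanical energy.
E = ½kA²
E = ½kA² = ½×60.2×(0.161)² = 0.7802 J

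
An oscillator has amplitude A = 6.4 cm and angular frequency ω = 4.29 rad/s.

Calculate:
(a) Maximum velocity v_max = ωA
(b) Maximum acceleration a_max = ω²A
v_max = ωA = 4.29×0.064 = 0.2746 m/s
a_max = ω²A = 4.29²×0.064 = 1.178 m/s²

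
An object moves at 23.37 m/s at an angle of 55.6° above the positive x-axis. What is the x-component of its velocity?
vₓ = v cos(θ) = 23.37 × cos(55.6°) = 13.2 m/s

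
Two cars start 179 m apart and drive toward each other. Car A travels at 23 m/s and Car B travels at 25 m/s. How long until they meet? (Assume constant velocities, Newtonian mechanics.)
Combined speed: v_combined = 23 + 25 = 48 m/s
Time to meet: t = d/48 = 179/48 = 3.73 s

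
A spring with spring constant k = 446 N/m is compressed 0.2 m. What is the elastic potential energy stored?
PE = ½kx² = ½×446×0.2² = 8.92 J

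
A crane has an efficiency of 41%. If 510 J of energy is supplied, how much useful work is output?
W_out = η × W_in = 0.41 × 510 = 209.1 J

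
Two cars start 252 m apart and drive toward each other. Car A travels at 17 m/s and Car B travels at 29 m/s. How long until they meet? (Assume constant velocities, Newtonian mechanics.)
Combined speed: v_combined = 17 + 29 = 46 m/s
Time to meet: t = d/46 = 252/46 = 5.48 s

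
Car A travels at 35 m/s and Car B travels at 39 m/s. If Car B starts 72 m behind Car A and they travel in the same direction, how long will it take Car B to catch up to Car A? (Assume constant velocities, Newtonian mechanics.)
Relative speed: v_rel = 39 - 35 = 4 m/s
Time to catch: t = d₀/v_rel = 72/4 = 18.0 s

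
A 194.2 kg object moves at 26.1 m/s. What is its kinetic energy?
KE = ½mv² = ½×194.2×26.1² = 66145.49 J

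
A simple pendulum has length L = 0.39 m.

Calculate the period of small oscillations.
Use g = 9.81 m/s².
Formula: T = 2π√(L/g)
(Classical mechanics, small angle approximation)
T = 2π√(L/g) = 2π√(0.39/9.81) = 1.253 s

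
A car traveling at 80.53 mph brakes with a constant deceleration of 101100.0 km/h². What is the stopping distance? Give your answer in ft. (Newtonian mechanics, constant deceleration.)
d = v₀² / (2a) (with unit conversion) = 272.5 ft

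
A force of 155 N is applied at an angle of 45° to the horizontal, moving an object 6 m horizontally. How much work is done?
W = Fd cosθ = 155×6×cos(45°) = 657.61 J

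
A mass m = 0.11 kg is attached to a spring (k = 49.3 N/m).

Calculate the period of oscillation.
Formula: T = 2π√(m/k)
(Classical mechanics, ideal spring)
T = 2π√(m/k) = 2π√(0.11/49.3) = 0.2968 s; f = 1/T = 3.369 Hz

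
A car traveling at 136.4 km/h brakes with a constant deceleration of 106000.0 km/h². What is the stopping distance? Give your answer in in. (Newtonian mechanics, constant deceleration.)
d = v₀² / (2a) (with unit conversion) = 3455.0 in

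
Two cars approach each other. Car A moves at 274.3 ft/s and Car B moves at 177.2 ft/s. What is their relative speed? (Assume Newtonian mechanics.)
v_rel = v_A + v_B = 274.3 + 177.2 = 451.5 ft/s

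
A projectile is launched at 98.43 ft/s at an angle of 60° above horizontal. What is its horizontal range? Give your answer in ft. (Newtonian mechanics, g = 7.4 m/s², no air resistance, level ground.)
R = v₀² sin(2θ) / g (with unit conversion) = 345.6 ft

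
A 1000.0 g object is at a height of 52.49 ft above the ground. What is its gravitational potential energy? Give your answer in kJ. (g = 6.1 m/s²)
PE = mgh = 1 kg × 6.1 m/s² × 16 m = 97.59 J = 0.09759 kJ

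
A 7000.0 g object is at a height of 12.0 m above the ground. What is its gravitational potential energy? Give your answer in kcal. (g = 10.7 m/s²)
PE = mgh = 7 kg × 10.7 m/s² × 12 m = 898.8 J = 0.2148 kcal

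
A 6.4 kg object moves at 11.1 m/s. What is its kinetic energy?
KE = ½mv² = ½×6.4×11.1² = 394.272 J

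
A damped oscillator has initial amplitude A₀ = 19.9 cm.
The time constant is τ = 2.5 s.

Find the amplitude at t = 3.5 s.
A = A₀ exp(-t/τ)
A = A₀ exp(−t/τ) = 19.9×exp(−3.5/2.5) = 4.907 cm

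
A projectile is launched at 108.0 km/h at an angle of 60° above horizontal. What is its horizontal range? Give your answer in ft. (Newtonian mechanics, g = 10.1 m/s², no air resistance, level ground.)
R = v₀² sin(2θ) / g (with unit conversion) = 253.2 ft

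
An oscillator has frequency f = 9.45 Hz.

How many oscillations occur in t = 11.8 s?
n = f×t = 9.45×11.8 = 111.5 oscillations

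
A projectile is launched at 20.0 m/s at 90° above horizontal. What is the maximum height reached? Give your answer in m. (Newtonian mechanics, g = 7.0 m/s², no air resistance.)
H = v₀²sin²(θ)/(2g) = 28.57 m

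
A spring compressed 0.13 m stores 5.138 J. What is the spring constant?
PE = ½kx² → k = 2PE/x² = 2×5.138/0.13² = 608.0 N/m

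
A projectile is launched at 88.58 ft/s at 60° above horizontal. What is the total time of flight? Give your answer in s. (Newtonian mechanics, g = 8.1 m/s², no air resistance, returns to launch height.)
T = 2v₀sin(θ)/g (with unit conversion) = 5.773 s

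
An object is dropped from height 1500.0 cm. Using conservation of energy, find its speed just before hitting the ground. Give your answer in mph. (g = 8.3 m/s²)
mgh = ½mv² → v = √(2gh) = √(2×8.3×15) = 15.78 m/s = 35.3 mph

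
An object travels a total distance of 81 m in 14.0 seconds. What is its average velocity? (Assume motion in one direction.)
v_avg = Δd / Δt = 81 / 14.0 = 5.79 m/s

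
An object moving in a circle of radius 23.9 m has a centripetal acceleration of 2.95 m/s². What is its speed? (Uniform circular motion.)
v = √(a_c × r) = √(2.95 × 23.9) = 8.4 m/s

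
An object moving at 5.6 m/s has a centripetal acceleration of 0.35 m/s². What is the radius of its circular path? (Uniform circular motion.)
r = v²/a_c = 5.6²/0.35 = 89.6 m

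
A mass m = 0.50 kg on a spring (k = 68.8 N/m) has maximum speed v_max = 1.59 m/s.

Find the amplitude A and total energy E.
½mv²_max = ½kA² → A = v_max√(m/k) = 1.59×√(0.5/68.8) = 0.1355 m = 13.55 cm
E = ½mv²_max = ½×0.5×1.59² = 0.632 J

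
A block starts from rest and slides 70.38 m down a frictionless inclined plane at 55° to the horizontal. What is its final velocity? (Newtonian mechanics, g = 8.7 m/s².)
a = g sin(θ) = 8.7 × sin(55°) = 7.13 m/s²
v = √(2ad) = √(2 × 7.13 × 70.38) = 31.67 m/s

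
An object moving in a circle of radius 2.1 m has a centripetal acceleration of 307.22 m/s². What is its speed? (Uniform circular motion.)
v = √(a_c × r) = √(307.22 × 2.1) = 25.4 m/s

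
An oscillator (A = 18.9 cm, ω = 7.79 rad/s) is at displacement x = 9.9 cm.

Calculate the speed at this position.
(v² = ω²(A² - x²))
v = ω√(A² − x²) = 7.79×√(0.189² − 0.099²) = 1.254 m/s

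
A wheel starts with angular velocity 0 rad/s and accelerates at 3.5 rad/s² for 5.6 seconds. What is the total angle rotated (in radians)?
θ = ω₀t + ½αt² = 0×5.6 + ½×3.5×5.6² = 54.88 rad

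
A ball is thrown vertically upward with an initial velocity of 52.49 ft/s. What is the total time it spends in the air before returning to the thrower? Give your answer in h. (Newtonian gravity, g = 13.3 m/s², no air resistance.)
t_total = 2v₀/g (with unit conversion) = 0.0006683 h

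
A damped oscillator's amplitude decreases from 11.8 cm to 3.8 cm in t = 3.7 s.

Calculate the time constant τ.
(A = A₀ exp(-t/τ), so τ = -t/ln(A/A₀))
A/A₀ = 3.8/11.8 = 0.322; ln(A/A₀) = -1.133
τ = −t/ln(A/A₀) = −3.7/-1.133 = 3.265 s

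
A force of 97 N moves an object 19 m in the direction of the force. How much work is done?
W = Fd = 97×19 = 1843.0 J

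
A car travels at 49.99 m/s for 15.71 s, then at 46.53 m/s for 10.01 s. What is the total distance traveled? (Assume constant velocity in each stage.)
d₁ = v₁t₁ = 49.99 × 15.71 = 785.343 m
d₂ = v₂t₂ = 46.53 × 10.01 = 465.765 m
d_total = 785.343 + 465.765 = 1251.11 m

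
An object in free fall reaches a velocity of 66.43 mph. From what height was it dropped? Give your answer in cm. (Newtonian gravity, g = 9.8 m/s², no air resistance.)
h = v²/(2g) (with unit conversion) = 4500.0 cm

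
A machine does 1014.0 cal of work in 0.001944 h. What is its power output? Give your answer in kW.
P = W/t = 4243 J / 6.998 s = 606.2 W = 0.6062 kW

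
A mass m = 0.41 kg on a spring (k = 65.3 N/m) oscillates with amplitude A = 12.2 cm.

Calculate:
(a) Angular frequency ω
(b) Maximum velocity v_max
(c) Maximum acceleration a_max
ω = √(k/m) = √(65.3/0.41) = 12.62 rad/s
v_max = ωA = 12.62×0.122 = 1.54 m/s
a_max = ω²A = 12.62²×0.122 = 19.43 m/s²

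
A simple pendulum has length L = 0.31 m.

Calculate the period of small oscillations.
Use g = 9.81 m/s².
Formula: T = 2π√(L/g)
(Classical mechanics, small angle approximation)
T = 2π√(L/g) = 2π√(0.31/9.81) = 1.117 s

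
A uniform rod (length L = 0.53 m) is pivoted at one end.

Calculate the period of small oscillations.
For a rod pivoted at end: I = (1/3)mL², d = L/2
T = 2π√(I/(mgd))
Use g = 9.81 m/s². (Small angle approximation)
I/m = (1/3)L² = 0.09363 m²; d = L/2 = 0.265 m
T = 2π√(I/(mgd)) = 2π√(0.09363/(9.81×0.265)) = 1.192 s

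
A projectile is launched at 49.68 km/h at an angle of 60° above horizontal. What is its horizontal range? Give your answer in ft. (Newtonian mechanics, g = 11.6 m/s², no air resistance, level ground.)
R = v₀² sin(2θ) / g (with unit conversion) = 46.65 ft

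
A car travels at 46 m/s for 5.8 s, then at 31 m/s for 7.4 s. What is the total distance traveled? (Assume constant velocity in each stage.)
d₁ = v₁t₁ = 46 × 5.8 = 266.8 m
d₂ = v₂t₂ = 31 × 7.4 = 229.4 m
d_total = 266.8 + 229.4 = 496.2 m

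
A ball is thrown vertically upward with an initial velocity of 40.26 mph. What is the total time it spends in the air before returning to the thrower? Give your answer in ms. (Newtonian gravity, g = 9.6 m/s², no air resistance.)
t_total = 2v₀/g (with unit conversion) = 3750.0 ms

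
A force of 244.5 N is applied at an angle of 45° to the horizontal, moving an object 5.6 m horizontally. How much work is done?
W = Fd cosθ = 244.5×5.6×cos(45°) = 968.17 J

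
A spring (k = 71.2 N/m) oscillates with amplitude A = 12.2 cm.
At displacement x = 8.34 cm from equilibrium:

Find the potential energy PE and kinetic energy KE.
E_total = ½kA² = ½×71.2×(0.122)² = 0.5299 J
PE = ½kx² = ½×71.2×(0.0834)² = 0.2476 J
KE = E_total − PE = 0.2823 J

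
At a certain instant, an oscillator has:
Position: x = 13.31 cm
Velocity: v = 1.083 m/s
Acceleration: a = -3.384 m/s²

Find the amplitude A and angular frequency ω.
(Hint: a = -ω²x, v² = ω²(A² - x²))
a = −ω²x → ω = √(|a|/x) = √(3.384/0.1331) = 5.042 rad/s
v² = ω²(A² − x²) → A = √(x² + v²/ω²) = √(0.1331² + 1.083²/5.042²) = 0.2527 m = 25.27 cm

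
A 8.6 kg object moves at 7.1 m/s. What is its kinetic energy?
KE = ½mv² = ½×8.6×7.1² = 216.763 J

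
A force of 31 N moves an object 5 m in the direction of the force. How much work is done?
W = Fd = 31×5 = 155.0 J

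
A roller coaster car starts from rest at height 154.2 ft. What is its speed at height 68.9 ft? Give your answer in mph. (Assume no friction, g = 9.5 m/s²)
mgh₁ = ½mv₂² + mgh₂ → v₂ = √(2g(h₁−h₂)) = √(2×9.5×(47−21)) = 22.23 m/s = 49.72 mph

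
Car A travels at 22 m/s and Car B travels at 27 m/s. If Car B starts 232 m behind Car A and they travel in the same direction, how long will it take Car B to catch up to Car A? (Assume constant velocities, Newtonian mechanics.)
Relative speed: v_rel = 27 - 22 = 5 m/s
Time to catch: t = d₀/v_rel = 232/5 = 46.4 s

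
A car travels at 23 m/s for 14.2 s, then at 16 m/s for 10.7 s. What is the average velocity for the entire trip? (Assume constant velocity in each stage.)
d₁ = v₁t₁ = 23 × 14.2 = 326.6 m
d₂ = v₂t₂ = 16 × 10.7 = 171.2 m
d_total = 497.8 m, t_total = 24.9 s
v_avg = d_total/t_total = 497.8/24.9 = 19.99 m/s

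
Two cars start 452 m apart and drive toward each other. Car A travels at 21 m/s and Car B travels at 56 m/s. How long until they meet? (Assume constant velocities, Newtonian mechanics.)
Combined speed: v_combined = 21 + 56 = 77 m/s
Time to meet: t = d/77 = 452/77 = 5.87 s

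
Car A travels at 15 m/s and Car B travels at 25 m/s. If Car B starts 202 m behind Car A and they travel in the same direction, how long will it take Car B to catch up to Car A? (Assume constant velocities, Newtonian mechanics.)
Relative speed: v_rel = 25 - 15 = 10 m/s
Time to catch: t = d₀/v_rel = 202/10 = 20.2 s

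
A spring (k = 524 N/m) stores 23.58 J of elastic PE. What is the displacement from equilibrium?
PE = ½kx² → x = √(2PE/k) = √(2×23.58/524) = 0.3 m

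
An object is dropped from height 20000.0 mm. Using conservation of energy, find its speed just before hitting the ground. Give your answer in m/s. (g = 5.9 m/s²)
mgh = ½mv² → v = √(2gh) = √(2×5.9×20) = 15.36 m/s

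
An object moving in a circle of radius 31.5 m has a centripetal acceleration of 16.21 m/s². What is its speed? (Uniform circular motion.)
v = √(a_c × r) = √(16.21 × 31.5) = 22.6 m/s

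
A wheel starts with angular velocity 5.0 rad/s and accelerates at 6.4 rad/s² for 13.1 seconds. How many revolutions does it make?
θ = ω₀t + ½αt² = 5.0×13.1 + ½×6.4×13.1² = 614.65 rad
Revolutions = θ/(2π) = 614.65/(2π) = 97.82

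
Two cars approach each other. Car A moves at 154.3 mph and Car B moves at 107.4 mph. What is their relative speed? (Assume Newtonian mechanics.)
v_rel = v_A + v_B = 154.3 + 107.4 = 261.7 mph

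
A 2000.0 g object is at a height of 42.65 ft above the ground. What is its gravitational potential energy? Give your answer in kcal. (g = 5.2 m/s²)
PE = mgh = 2 kg × 5.2 m/s² × 13 m = 135.2 J = 0.03231 kcal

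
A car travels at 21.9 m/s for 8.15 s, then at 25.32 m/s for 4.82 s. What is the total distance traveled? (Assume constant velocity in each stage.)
d₁ = v₁t₁ = 21.9 × 8.15 = 178.485 m
d₂ = v₂t₂ = 25.32 × 4.82 = 122.042 m
d_total = 178.485 + 122.042 = 300.53 m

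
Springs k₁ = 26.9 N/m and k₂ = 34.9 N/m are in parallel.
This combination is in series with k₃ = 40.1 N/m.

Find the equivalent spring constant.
k₁₂ = k₁ + k₂ = 61.8 N/m (parallel)
1/k_eq = 1/k₁₂ + 1/k₃ → k_eq = 24.32 N/m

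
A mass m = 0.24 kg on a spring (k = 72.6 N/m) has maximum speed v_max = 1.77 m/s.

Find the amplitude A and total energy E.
½mv²_max = ½kA² → A = v_max√(m/k) = 1.77×√(0.24/72.6) = 0.1018 m = 10.18 cm
E = ½mv²_max = ½×0.24×1.77² = 0.3759 J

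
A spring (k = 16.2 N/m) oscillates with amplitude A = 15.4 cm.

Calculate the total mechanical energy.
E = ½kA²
E = ½kA² = ½×16.2×(0.154)² = 0.1921 J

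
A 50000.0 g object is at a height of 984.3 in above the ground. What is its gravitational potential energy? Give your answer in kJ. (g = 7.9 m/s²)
PE = mgh = 50 kg × 7.9 m/s² × 25 m = 9875 J = 9.875 kJ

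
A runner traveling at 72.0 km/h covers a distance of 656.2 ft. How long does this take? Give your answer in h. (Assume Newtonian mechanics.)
t = d/v (with unit conversion) = 0.002778 h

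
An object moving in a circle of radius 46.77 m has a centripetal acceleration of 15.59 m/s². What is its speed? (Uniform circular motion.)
v = √(a_c × r) = √(15.59 × 46.77) = 27.0 m/s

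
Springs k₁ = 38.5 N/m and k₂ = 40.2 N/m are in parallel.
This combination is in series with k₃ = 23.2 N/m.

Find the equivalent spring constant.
k₁₂ = k₁ + k₂ = 78.7 N/m (parallel)
1/k_eq = 1/k₁₂ + 1/k₃ → k_eq = 17.92 N/m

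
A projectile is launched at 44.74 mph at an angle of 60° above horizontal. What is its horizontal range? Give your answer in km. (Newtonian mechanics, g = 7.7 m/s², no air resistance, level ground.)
R = v₀² sin(2θ) / g (with unit conversion) = 0.04499 km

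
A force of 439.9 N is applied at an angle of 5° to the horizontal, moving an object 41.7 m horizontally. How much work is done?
W = Fd cosθ = 439.9×41.7×cos(5°) = 18274.0 J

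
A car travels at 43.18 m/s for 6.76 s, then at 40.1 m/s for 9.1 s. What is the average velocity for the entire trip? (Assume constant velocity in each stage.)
d₁ = v₁t₁ = 43.18 × 6.76 = 291.897 m
d₂ = v₂t₂ = 40.1 × 9.1 = 364.91 m
d_total = 656.81 m, t_total = 15.86 s
v_avg = d_total/t_total = 656.81/15.86 = 41.41 m/s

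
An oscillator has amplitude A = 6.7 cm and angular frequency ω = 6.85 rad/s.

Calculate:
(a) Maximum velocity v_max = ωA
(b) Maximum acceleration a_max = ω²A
v_max = ωA = 6.85×0.067 = 0.4589 m/s
a_max = ω²A = 6.85²×0.067 = 3.144 m/s²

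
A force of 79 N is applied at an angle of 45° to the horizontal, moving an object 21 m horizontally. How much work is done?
W = Fd cosθ = 79×21×cos(45°) = 1173.1 J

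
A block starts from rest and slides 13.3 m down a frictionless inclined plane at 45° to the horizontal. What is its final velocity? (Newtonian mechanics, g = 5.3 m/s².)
a = g sin(θ) = 5.3 × sin(45°) = 3.75 m/s²
v = √(2ad) = √(2 × 3.75 × 13.3) = 9.98 m/s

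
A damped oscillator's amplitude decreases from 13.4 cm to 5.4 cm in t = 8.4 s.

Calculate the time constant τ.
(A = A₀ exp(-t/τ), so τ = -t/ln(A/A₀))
A/A₀ = 5.4/13.4 = 0.403; ln(A/A₀) = -0.9089
τ = −t/ln(A/A₀) = −8.4/-0.9089 = 9.242 s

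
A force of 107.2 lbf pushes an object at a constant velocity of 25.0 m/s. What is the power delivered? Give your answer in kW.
P = Fv = 476.8 N × 25 m/s = 1.192e+04 W = 11.92 kW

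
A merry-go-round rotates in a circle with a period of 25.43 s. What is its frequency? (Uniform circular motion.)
f = 1/T = 1/25.43 = 0.0393 Hz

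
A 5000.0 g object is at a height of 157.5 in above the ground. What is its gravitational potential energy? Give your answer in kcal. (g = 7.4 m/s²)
PE = mgh = 5 kg × 7.4 m/s² × 4 m = 148 J = 0.03538 kcal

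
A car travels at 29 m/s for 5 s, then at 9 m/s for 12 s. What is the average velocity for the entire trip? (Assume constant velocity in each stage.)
d₁ = v₁t₁ = 29 × 5 = 145 m
d₂ = v₂t₂ = 9 × 12 = 108 m
d_total = 253 m, t_total = 17 s
v_avg = d_total/t_total = 253/17 = 14.88 m/s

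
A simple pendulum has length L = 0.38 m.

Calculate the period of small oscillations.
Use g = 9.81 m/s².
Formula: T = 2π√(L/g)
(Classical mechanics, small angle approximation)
T = 2π√(L/g) = 2π√(0.38/9.81) = 1.237 s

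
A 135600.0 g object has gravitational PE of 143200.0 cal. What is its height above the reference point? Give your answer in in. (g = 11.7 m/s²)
PE = mgh → h = PE/(mg) = 5.991e+05 J / (135.6 kg × 11.7 m/s²) = 377.6 m = 14870.0 in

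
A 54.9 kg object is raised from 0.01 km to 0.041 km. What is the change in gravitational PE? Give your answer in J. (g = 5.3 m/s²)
ΔPE = mg(h₂ − h₁) = 54.9 kg × 5.3 m/s² × (41 − 10) m = 9020 J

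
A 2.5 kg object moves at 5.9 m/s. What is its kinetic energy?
KE = ½mv² = ½×2.5×5.9² = 43.5125 J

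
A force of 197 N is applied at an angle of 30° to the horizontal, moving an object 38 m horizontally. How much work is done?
W = Fd cosθ = 197×38×cos(30°) = 6483.1 J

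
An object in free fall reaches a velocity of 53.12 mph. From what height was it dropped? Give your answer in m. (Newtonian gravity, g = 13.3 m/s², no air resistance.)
h = v²/(2g) (with unit conversion) = 21.2 m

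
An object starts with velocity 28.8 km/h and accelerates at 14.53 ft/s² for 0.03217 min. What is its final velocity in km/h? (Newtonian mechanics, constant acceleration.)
v = v₀ + at (with unit conversion) = 59.57 km/h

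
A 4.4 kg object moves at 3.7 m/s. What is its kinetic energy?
KE = ½mv² = ½×4.4×3.7² = 30.118 J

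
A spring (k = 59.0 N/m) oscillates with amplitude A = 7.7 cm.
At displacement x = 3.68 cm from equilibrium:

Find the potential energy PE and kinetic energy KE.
E_total = ½kA² = ½×59.0×(0.077)² = 0.1749 J
PE = ½kx² = ½×59.0×(0.0368)² = 0.03995 J
KE = E_total − PE = 0.135 J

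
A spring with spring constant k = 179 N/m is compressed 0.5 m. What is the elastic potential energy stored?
PE = ½kx² = ½×179×0.5² = 22.38 J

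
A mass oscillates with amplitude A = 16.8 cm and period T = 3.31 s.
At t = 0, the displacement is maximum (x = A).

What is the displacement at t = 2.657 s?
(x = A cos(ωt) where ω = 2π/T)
ω = 2π/T = 2π/3.31 = 1.898 rad/s
x = A cos(ωt) = 16.8×cos(1.898×2.657) = 5.464 cm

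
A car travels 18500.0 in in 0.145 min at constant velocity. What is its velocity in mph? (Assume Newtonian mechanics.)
v = d/t (with unit conversion) = 120.8 mph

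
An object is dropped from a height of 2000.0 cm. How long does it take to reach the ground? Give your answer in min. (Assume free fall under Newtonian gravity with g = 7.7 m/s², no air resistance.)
t = √(2h/g) (with unit conversion) = 0.03799 min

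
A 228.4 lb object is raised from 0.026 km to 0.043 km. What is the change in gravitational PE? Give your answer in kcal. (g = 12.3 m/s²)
ΔPE = mg(h₂ − h₁) = 103.6 kg × 12.3 m/s² × (43 − 26) m = 2.166e+04 J = 5.178 kcal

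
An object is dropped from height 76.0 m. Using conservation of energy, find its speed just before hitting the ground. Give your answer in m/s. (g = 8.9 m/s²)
mgh = ½mv² → v = √(2gh) = √(2×8.9×76) = 36.78 m/s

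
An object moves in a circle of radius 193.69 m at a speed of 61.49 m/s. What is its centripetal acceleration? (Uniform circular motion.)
a_c = v²/r = 61.49²/193.69 = 3781.02/193.69 = 19.52 m/s²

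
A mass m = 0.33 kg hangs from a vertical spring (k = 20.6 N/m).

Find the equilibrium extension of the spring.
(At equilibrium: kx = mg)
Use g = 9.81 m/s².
x_eq = mg/k = 0.33×9.81/20.6 = 0.1572 m = 15.72 cm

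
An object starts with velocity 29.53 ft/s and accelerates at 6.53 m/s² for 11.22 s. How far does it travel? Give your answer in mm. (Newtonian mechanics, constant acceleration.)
d = v₀t + ½at² (with unit conversion) = 512000.0 mm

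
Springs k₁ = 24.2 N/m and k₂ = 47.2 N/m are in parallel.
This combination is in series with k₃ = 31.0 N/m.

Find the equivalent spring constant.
k₁₂ = k₁ + k₂ = 71.4 N/m (parallel)
1/k_eq = 1/k₁₂ + 1/k₃ → k_eq = 21.62 N/m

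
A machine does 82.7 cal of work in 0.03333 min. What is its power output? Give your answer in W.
P = W/t = 346 J / 2 s = 173 W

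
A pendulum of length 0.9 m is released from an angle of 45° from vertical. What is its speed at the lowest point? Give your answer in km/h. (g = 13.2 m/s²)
h = L(1 − cosθ) = 0.9×(1 − cos45°) = 0.2636 m
v = √(2gh) = √(2×13.2×0.2636) = 2.638 m/s = 9.497 km/h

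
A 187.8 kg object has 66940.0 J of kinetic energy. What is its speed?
KE = ½mv² → v = √(2KE/m) = √(2×66940.0/187.8) = 26.7 m/s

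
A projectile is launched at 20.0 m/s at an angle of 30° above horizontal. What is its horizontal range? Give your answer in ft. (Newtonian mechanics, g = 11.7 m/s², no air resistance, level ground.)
R = v₀² sin(2θ) / g (with unit conversion) = 97.14 ft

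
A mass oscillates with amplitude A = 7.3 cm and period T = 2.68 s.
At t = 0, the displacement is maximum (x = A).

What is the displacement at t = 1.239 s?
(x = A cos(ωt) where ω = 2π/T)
ω = 2π/T = 2π/2.68 = 2.344 rad/s
x = A cos(ωt) = 7.3×cos(2.344×1.239) = -7.096 cm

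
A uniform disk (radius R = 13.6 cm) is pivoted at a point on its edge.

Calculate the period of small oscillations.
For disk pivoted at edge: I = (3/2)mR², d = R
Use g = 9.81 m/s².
I/m = (3/2)R² = 0.02774 m²; d = R = 0.136 m
T = 2π√((3/2)R²/(gR)) = 2π√(3R/(2g)) = 0.9061 s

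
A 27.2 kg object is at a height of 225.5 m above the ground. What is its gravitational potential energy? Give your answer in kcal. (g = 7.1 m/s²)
PE = mgh = 27.2 kg × 7.1 m/s² × 225.5 m = 4.355e+04 J = 10.41 kcal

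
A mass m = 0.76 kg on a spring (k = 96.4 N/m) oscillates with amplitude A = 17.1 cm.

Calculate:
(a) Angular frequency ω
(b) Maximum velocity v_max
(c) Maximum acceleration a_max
ω = √(k/m) = √(96.4/0.76) = 11.26 rad/s
v_max = ωA = 11.26×0.171 = 1.926 m/s
a_max = ω²A = 11.26²×0.171 = 21.69 m/s²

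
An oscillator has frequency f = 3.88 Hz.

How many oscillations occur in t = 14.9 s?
n = f×t = 3.88×14.9 = 57.81 oscillations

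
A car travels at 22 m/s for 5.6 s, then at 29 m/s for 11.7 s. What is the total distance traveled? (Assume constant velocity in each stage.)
d₁ = v₁t₁ = 22 × 5.6 = 123.2 m
d₂ = v₂t₂ = 29 × 11.7 = 339.3 m
d_total = 123.2 + 339.3 = 462.5 m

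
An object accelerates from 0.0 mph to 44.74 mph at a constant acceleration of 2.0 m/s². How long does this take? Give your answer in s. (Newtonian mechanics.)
t = (v - v₀)/a (with unit conversion) = 10.0 s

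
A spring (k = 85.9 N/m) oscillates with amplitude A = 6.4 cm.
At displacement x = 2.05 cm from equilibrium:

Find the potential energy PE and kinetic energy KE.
E_total = ½kA² = ½×85.9×(0.064)² = 0.1759 J
PE = ½kx² = ½×85.9×(0.0205)² = 0.01805 J
KE = E_total − PE = 0.1579 J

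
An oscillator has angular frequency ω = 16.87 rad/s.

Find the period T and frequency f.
T = 2π/ω = 2π/16.87 = 0.3724 s; f = ω/2π = 2.685 Hz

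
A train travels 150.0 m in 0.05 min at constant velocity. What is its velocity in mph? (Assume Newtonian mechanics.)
v = d/t (with unit conversion) = 111.8 mph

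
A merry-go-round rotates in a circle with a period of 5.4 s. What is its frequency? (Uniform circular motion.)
f = 1/T = 1/5.4 = 0.1852 Hz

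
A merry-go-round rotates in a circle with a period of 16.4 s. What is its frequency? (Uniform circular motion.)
f = 1/T = 1/16.4 = 0.061 Hz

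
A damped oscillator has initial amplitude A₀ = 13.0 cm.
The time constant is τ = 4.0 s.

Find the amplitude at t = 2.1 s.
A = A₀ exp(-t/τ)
A = A₀ exp(−t/τ) = 13.0×exp(−2.1/4.0) = 7.69 cm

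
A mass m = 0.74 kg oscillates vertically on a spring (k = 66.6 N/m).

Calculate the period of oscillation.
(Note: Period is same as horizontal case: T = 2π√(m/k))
T = 2π√(m/k) = 2π√(0.74/66.6) = 0.6623 s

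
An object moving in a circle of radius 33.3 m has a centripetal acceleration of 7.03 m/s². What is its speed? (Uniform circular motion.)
v = √(a_c × r) = √(7.03 × 33.3) = 15.3 m/s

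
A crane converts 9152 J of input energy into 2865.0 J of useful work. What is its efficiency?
η = W_out/W_in = 2865.0/9152 = 0.313 = 31.3%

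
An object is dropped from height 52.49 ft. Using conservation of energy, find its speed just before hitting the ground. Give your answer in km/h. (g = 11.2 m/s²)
mgh = ½mv² → v = √(2gh) = √(2×11.2×16) = 18.93 m/s = 68.15 km/h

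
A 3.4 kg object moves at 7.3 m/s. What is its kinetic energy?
KE = ½mv² = ½×3.4×7.3² = 90.593 J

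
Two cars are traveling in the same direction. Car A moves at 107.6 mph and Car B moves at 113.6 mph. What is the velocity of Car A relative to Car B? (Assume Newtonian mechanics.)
v_rel = v_A - v_B = 107.6 - 113.6 = -6.0 mph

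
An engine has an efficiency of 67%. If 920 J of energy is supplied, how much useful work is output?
W_out = η × W_in = 0.67 × 920 = 616.4 J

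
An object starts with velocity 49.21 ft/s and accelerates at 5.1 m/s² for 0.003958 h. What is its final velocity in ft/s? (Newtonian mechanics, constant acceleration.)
v = v₀ + at (with unit conversion) = 287.6 ft/s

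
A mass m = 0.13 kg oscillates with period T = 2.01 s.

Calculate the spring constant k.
T = 2π√(m/k) → k = m(2π/T)² = 0.13×(2π/2.01)² = 1.27 N/m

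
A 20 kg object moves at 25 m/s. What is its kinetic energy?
KE = ½mv² = ½×20×25² = 6250.0 J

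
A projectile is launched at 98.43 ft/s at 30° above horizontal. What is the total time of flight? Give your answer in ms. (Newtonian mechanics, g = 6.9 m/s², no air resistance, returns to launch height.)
T = 2v₀sin(θ)/g (with unit conversion) = 4348.0 ms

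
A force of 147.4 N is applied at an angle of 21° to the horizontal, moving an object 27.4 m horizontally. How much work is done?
W = Fd cosθ = 147.4×27.4×cos(21°) = 3770.5 J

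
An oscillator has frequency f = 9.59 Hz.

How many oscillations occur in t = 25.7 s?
n = f×t = 9.59×25.7 = 246.5 oscillations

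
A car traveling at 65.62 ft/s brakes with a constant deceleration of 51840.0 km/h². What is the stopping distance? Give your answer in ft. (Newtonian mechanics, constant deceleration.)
d = v₀² / (2a) (with unit conversion) = 164.1 ft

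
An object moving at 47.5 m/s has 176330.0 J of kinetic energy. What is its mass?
KE = ½mv² → m = 2KE/v² = 2×176330.0/47.5² = 156.3 kg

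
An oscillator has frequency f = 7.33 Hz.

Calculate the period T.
T = 1/f = 1/7.33 = 0.1364 s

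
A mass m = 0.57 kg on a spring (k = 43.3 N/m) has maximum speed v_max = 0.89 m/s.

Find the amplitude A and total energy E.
½mv²_max = ½kA² → A = v_max√(m/k) = 0.89×√(0.57/43.3) = 0.1021 m = 10.21 cm
E = ½mv²_max = ½×0.57×0.89² = 0.2257 J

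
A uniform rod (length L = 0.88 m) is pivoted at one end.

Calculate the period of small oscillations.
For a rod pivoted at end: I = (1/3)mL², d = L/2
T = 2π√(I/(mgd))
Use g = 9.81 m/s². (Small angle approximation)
I/m = (1/3)L² = 0.2581 m²; d = L/2 = 0.44 m
T = 2π√(I/(mgd)) = 2π√(0.2581/(9.81×0.44)) = 1.537 s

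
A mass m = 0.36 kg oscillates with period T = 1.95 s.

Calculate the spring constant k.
T = 2π√(m/k) → k = m(2π/T)² = 0.36×(2π/1.95)² = 3.738 N/m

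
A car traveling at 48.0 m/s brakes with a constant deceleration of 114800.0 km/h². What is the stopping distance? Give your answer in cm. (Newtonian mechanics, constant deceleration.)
d = v₀² / (2a) (with unit conversion) = 13010.0 cm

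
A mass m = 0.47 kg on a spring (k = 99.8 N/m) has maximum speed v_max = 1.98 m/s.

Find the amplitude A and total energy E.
½mv²_max = ½kA² → A = v_max√(m/k) = 1.98×√(0.47/99.8) = 0.1359 m = 13.59 cm
E = ½mv²_max = ½×0.47×1.98² = 0.9213 J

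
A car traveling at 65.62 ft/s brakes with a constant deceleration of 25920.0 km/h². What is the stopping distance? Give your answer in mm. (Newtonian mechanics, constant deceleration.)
d = v₀² / (2a) (with unit conversion) = 100000.0 mm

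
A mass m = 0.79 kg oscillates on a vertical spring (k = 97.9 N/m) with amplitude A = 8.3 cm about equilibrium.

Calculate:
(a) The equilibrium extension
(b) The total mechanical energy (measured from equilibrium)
x_eq = mg/k = 0.79×9.81/97.9 = 0.07916 m = 7.916 cm
E = ½kA² = ½×97.9×(0.083)² = 0.3372 J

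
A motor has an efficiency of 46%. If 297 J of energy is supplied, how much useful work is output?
W_out = η × W_in = 0.46 × 297 = 136.62 J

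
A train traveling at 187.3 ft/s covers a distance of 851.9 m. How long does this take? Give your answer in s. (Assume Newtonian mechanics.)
t = d/v (with unit conversion) = 14.92 s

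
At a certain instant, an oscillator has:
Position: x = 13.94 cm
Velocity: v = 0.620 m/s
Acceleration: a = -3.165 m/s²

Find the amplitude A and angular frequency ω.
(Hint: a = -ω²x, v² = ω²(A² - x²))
a = −ω²x → ω = √(|a|/x) = √(3.165/0.1394) = 4.765 rad/s
v² = ω²(A² − x²) → A = √(x² + v²/ω²) = √(0.1394² + 0.62²/4.765²) = 0.1907 m = 19.07 cm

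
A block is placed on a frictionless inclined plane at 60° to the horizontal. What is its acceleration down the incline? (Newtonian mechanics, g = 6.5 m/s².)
a = g sin(θ) = 6.5 × sin(60°) = 6.5 × 0.866 = 5.63 m/s²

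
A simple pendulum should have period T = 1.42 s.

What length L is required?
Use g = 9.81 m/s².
T = 2π√(L/g) → L = g(T/2π)² = 9.81×(1.42/2π)² = 0.5011 m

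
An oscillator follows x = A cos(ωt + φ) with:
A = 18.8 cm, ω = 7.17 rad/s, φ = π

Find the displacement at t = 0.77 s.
x = A cos(ωt + φ) = 18.8×cos(7.17×0.77 + π) = -13.6 cm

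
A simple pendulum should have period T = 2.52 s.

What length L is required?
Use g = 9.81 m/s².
T = 2π√(L/g) → L = g(T/2π)² = 9.81×(2.52/2π)² = 1.578 m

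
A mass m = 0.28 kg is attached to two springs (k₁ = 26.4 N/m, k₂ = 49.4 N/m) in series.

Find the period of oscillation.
k_eq = k₁k₂/(k₁+k₂) = 17.21 N/m
T = 2π√(m/k_eq) = 2π√(0.28/17.21) = 0.8015 s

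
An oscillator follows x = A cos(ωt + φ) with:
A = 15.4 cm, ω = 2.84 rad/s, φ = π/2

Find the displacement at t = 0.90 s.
x = A cos(ωt + φ) = 15.4×cos(2.84×0.9 + π/2) = -8.511 cm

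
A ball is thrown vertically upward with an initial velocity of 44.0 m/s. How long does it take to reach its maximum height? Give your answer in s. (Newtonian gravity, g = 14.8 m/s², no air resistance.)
t_up = v₀/g = 2.973 s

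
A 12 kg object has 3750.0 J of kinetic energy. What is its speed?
KE = ½mv² → v = √(2KE/m) = √(2×3750.0/12) = 25.0 m/s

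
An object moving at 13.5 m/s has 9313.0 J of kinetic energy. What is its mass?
KE = ½mv² → m = 2KE/v² = 2×9313.0/13.5² = 102.2 kg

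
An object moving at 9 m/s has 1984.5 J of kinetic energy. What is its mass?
KE = ½mv² → m = 2KE/v² = 2×1984.5/9² = 49.0 kg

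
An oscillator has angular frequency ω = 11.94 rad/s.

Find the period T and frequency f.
T = 2π/ω = 2π/11.94 = 0.5262 s; f = ω/2π = 1.9 Hz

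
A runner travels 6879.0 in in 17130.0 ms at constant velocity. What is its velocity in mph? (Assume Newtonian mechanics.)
v = d/t (with unit conversion) = 22.82 mph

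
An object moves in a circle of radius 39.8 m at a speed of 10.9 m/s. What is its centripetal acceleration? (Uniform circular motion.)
a_c = v²/r = 10.9²/39.8 = 118.81/39.8 = 2.99 m/s²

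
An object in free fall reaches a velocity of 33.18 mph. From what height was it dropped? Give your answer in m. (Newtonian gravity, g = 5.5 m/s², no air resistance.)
h = v²/(2g) (with unit conversion) = 20.0 m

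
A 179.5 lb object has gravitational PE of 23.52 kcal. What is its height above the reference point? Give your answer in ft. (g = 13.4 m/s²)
PE = mgh → h = PE/(mg) = 9.841e+04 J / (81.42 kg × 13.4 m/s²) = 90.2 m = 295.9 ft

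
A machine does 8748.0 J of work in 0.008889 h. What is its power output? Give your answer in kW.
P = W/t = 8748 J / 32 s = 273.4 W = 0.2734 kW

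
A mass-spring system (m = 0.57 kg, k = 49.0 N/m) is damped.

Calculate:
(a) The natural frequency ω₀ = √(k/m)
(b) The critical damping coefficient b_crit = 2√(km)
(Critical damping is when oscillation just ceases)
ω₀ = √(k/m) = √(49.0/0.57) = 9.272 rad/s
b_crit = 2√(km) = 2√(49.0×0.57) = 10.57 kg/s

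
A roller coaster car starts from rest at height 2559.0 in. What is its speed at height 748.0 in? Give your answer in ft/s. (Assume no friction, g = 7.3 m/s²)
mgh₁ = ½mv₂² + mgh₂ → v₂ = √(2g(h₁−h₂)) = √(2×7.3×(65−19)) = 25.92 m/s = 85.02 ft/s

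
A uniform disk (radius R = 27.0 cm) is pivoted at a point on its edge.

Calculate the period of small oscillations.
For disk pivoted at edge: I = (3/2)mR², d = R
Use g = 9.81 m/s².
I/m = (3/2)R² = 0.1094 m²; d = R = 0.27 m
T = 2π√((3/2)R²/(gR)) = 2π√(3R/(2g)) = 1.277 s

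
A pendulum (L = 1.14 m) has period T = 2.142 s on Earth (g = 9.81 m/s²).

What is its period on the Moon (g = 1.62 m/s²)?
T = 2π√(L/g), so T_moon/T_earth = √(g_earth/g_moon)
T_moon = 2π√(1.14/1.62) = 5.271 s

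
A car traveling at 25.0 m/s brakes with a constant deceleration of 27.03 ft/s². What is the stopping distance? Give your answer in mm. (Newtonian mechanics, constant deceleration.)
d = v₀² / (2a) (with unit conversion) = 37930.0 mm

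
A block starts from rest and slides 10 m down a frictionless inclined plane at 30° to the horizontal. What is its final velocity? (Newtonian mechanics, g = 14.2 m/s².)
a = g sin(θ) = 14.2 × sin(30°) = 7.1 m/s²
v = √(2ad) = √(2 × 7.1 × 10) = 11.92 m/s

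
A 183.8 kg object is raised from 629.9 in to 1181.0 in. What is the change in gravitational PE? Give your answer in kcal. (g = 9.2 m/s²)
ΔPE = mg(h₂ − h₁) = 183.8 kg × 9.2 m/s² × (30 − 16) m = 2.367e+04 J = 5.657 kcal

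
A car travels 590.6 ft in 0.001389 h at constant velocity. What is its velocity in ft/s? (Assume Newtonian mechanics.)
v = d/t (with unit conversion) = 118.1 ft/s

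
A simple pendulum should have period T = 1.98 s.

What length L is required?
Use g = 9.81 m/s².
T = 2π√(L/g) → L = g(T/2π)² = 9.81×(1.98/2π)² = 0.9742 m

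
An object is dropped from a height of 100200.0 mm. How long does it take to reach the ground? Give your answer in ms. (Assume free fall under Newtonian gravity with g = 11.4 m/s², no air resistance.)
t = √(2h/g) (with unit conversion) = 4193.0 ms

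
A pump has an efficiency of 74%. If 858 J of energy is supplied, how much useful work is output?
W_out = η × W_in = 0.74 × 858 = 634.92 J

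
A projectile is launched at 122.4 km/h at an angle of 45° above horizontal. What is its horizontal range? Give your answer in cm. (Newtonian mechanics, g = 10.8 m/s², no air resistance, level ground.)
R = v₀² sin(2θ) / g (with unit conversion) = 10700.0 cm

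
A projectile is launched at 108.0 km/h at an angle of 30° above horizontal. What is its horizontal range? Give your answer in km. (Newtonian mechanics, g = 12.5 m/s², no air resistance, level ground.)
R = v₀² sin(2θ) / g (with unit conversion) = 0.06235 km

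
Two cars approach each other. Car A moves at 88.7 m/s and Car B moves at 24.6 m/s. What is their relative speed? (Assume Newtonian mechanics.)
v_rel = v_A + v_B = 88.7 + 24.6 = 113.3 m/s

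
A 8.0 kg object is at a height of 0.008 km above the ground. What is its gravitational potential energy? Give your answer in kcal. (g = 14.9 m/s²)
PE = mgh = 8 kg × 14.9 m/s² × 8 m = 953.6 J = 0.2279 kcal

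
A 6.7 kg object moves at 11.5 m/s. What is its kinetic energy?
KE = ½mv² = ½×6.7×11.5² = 443.0375 J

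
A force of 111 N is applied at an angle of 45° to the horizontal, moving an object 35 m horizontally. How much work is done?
W = Fd cosθ = 111×35×cos(45°) = 2747.1 J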